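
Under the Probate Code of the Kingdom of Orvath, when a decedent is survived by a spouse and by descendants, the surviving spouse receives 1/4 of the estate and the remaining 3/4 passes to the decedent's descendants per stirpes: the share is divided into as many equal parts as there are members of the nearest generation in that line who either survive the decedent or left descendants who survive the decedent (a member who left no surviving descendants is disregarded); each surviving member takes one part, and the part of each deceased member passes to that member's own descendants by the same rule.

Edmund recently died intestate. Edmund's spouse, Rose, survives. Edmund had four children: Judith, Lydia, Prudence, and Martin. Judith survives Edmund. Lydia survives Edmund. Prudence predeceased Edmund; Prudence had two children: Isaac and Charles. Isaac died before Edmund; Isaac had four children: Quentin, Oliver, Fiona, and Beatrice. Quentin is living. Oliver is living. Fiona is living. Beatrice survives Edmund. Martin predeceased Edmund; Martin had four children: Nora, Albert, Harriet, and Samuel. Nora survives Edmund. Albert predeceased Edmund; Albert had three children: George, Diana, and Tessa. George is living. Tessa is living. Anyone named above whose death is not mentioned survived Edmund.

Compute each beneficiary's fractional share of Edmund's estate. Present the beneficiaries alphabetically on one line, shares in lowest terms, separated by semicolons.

Rose, as surviving spouse, takes 1/4.
The remaining 3/4 passes to Edmund's descendants per stirpes.
The 3/4 is divided into 4 equal shares of 3/16 among Judith, Lydia, Prudence, Martin.
Judith is living and takes 3/16.
Lydia is living and takes 3/16.
Prudence predeceased; the 3/16 allotted to Prudence's branch passes to Prudence's issue by representation.
The 3/16 is divided into 2 equal shares of 3/32 among Isaac, Charles.
Isaac predeceased; the 3/32 allotted to Isaac's branch passes to Isaac's issue by representation.
The 3/32 is divided into 4 equal shares of 3/128 among Quentin, Oliver, Fiona, Beatrice.
Quentin is living and takes 3/128.
Oliver is living and takes 3/128.
Fiona is living and takes 3/128.
Beatrice is living and takes 3/128.
Charles is living and takes 3/32.
Martin predeceased; the 3/16 allotted to Martin's branch passes to Martin's issue by representation.
The 3/16 is divided into 4 equal shares of 3/64 among Nora, Albert, Harriet, Samuel.
Nora is living and takes 3/64.
Albert predeceased; the 3/64 allotted to Albert's branch passes to Albert's issue by representation.
The 3/64 is divided into 3 equal shares of 1/64 among George, Diana, Tessa.
George is living and takes 1/64.
Diana is living and takes 1/64.
Tessa is living and takes 1/64.
Harriet is living and takes 3/64.
Samuel is living and takes 3/64.

Beatrice 3/128; Charles 3/32; Diana 1/64; Fiona 3/128; George 1/64; Harriet 3/64; Judith 3/16; Lydia 3/16; Nora 3/64; Oliver 3/128; Quentin 3/128; Rose 1/4; Samuel 3/64; Tessa 1/64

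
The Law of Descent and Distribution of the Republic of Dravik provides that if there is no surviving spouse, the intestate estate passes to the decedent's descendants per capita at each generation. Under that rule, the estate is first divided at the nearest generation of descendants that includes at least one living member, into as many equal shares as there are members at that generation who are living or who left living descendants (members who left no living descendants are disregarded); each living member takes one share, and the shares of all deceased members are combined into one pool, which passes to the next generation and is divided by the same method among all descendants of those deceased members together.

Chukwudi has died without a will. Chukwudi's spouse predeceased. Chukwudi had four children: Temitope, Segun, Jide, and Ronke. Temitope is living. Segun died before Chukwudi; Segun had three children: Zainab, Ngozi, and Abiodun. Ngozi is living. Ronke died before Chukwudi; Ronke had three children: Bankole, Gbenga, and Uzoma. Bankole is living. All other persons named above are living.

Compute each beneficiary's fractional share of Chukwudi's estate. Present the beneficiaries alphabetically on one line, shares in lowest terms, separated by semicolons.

Abiodun 1/12; Bankole 1/12; Gbenga 1/12; Jide 1/4; Ngozi 1/12; Temitope 1/4; Uzoma 1/12; Zainab 1/12

There is no surviving spouse, so the entire estate passes to Chukwudi's descendants per capita at each generation.
At generation 1 (Temitope, Segun, Jide, Ronke) there are 4 shares of (1)/4 = 1/4 each.
Living: Temitope and Jide — each takes 1/4.
Deceased: Segun and Ronke. Their combined 1/2 is pooled and carried to generation 2.
At generation 2 (Zainab, Ngozi, Abiodun, Bankole, Gbenga, Uzoma) there are 6 shares of (1/2)/6 = 1/12 each.
Living: Zainab, Ngozi, Abiodun, Bankole, Gbenga, and Uzoma — each takes 1/12.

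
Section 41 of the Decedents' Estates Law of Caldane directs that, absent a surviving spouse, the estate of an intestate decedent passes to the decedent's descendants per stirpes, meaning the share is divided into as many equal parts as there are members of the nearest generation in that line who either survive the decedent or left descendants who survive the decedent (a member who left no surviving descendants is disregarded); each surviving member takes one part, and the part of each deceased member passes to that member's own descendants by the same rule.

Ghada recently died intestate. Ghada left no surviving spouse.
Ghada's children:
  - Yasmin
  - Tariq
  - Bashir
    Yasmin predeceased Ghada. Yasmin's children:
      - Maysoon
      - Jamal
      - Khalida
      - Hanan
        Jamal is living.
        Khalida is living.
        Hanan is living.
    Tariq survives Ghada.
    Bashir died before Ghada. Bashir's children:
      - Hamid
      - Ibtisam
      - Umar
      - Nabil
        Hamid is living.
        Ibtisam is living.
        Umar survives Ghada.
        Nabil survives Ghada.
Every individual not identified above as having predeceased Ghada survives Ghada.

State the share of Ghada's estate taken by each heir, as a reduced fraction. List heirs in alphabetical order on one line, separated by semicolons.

There is no surviving spouse, so the entire estate passes to Ghada's descendants per stirpes.
The estate is divided into 3 equal shares of 1/3 among Yasmin, Tariq, Bashir.
Yasmin predeceased; the 1/3 allotted to Yasmin's branch passes to Yasmin's issue by representation.
The 1/3 is divided into 4 equal shares of 1/12 among Maysoon, Jamal, Khalida, Hanan.
Maysoon is living and takes 1/12.
Jamal is living and takes 1/12.
Khalida is living and takes 1/12.
Hanan is living and takes 1/12.
Tariq is living and takes 1/3.
Bashir predeceased; the 1/3 allotted to Bashir's branch passes to Bashir's issue by representation.
The 1/3 is divided into 4 equal shares of 1/12 among Hamid, Ibtisam, Umar, Nabil.
Hamid is living and takes 1/12.
Ibtisam is living and takes 1/12.
Umar is living and takes 1/12.
Nabil is living and takes 1/12.

Hamid 1/12; Hanan 1/12; Ibtisam 1/12; Jamal 1/12; Khalida 1/12; Maysoon 1/12; Nabil 1/12; Tariq 1/3; Umar 1/12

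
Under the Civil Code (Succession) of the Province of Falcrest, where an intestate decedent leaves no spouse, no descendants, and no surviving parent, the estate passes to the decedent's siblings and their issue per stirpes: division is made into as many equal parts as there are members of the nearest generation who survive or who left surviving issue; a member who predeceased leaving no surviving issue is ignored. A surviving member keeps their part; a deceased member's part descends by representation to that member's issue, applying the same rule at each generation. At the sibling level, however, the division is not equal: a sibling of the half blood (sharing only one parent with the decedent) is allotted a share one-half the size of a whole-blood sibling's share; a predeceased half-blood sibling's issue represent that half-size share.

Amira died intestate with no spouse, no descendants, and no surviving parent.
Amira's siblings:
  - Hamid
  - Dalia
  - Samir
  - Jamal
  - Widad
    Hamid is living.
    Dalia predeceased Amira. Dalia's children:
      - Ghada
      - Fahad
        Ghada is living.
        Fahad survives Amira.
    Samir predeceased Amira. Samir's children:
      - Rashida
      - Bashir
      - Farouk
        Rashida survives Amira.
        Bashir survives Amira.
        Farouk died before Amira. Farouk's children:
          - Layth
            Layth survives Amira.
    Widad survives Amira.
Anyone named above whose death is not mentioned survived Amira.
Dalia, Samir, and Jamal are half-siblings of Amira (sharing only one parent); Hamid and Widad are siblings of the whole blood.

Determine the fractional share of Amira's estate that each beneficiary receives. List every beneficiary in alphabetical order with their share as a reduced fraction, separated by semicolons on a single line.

No spouse, descendants, or parent survives, so the estate passes to Amira's siblings per stirpes.
Half-blood siblings count for one-half the weight of whole-blood siblings at the initial division.
Dividing 1 in proportion to weights (total weight 7/2): Hamid (weight 1) → 2/7; Dalia (weight 1/2) → 1/7; Samir (weight 1/2) → 1/7; Jamal (weight 1/2) → 1/7; Widad (weight 1) → 2/7.
Hamid is living and takes 2/7.
Dalia predeceased; the 1/7 allotted to Dalia's branch passes to Dalia's issue by representation.
The 1/7 is divided into 2 equal shares of 1/14 among Ghada, Fahad.
Ghada is living and takes 1/14.
Fahad is living and takes 1/14.
Samir predeceased; the 1/7 allotted to Samir's branch passes to Samir's issue by representation.
The 1/7 is divided into 3 equal shares of 1/21 among Rashida, Bashir, Farouk.
Rashida is living and takes 1/21.
Bashir is living and takes 1/21.
Farouk predeceased; the 1/21 allotted to Farouk's branch passes to Farouk's issue by representation.
Layth is the sole taker at this level and receives the full 1/21.
Jamal is living and takes 1/7.
Widad is living and takes 2/7.

Bashir 1/21; Fahad 1/14; Ghada 1/14; Hamid 2/7; Jamal 1/7; Layth 1/21; Rashida 1/21; Widad 2/7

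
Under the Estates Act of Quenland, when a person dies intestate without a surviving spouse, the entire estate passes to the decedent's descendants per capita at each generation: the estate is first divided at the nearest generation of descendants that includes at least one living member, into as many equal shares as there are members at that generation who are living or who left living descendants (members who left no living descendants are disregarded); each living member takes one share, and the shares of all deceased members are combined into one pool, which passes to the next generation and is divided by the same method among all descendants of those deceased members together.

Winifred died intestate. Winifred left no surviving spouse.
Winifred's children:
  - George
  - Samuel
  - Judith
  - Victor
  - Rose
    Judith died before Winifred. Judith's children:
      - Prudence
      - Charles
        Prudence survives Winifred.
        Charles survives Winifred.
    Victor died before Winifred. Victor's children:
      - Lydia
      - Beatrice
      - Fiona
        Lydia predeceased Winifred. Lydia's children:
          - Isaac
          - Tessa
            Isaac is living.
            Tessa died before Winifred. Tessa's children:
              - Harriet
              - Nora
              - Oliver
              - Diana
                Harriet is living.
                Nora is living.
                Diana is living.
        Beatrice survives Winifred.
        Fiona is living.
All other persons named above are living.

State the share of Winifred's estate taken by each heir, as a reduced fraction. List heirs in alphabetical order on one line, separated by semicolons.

Beatrice 2/25; Charles 2/25; Diana 1/100; Fiona 2/25; George 1/5; Harriet 1/100; Isaac 1/25; Nora 1/100; Oliver 1/100; Prudence 2/25; Rose 1/5; Samuel 1/5

There is no surviving spouse, so the entire estate passes to Winifred's descendants per capita at each generation.
At generation 1 (George, Samuel, Judith, Victor, Rose) there are 5 shares of (1)/5 = 1/5 each.
Living: George, Samuel, and Rose — each takes 1/5.
Deceased: Judith and Victor. Their combined 2/5 is pooled and carried to generation 2.
At generation 2 (Prudence, Charles, Lydia, Beatrice, Fiona) there are 5 shares of (2/5)/5 = 2/25 each.
Living: Prudence, Charles, Beatrice, and Fiona — each takes 2/25.
Deceased: Lydia. That 2/25 share is carried to generation 3.
At generation 3 (Isaac, Tessa) there are 2 shares of (2/25)/2 = 1/25 each.
Living: Isaac — each takes 1/25.
Deceased: Tessa. That 1/25 share is carried to generation 4.
At generation 4 (Harriet, Nora, Oliver, Diana) there are 4 shares of (1/25)/4 = 1/100 each.
Living: Harriet, Nora, Oliver, and Diana — each takes 1/100.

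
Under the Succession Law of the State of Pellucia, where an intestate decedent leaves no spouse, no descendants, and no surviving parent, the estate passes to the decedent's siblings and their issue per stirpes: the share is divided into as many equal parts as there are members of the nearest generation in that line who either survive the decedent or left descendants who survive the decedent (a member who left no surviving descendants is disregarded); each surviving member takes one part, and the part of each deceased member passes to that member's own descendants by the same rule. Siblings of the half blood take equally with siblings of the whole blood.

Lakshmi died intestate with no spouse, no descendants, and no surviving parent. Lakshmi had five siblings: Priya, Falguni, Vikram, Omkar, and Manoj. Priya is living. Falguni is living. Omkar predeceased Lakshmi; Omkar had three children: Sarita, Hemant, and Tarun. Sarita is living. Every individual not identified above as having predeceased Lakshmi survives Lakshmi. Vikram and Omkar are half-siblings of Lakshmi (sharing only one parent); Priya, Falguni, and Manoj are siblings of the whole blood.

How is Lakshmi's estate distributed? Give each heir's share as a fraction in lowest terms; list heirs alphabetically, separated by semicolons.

Falguni 1/5; Hemant 1/15; Manoj 1/5; Priya 1/5; Sarita 1/15; Tarun 1/15; Vikram 1/5

No spouse, descendants, or parent survives, so the estate passes to Lakshmi's siblings per stirpes.
Half-blood and whole-blood siblings take equally under the stated rule.
The estate is divided into 5 equal shares of 1/5 among Priya, Falguni, Vikram, Omkar, Manoj.
Priya is living and takes 1/5.
Falguni is living and takes 1/5.
Vikram is living and takes 1/5.
Omkar predeceased; the 1/5 allotted to Omkar's branch passes to Omkar's issue by representation.
The 1/5 is divided into 3 equal shares of 1/15 among Sarita, Hemant, Tarun.
Sarita is living and takes 1/15.
Hemant is living and takes 1/15.
Tarun is living and takes 1/15.
Manoj is living and takes 1/5.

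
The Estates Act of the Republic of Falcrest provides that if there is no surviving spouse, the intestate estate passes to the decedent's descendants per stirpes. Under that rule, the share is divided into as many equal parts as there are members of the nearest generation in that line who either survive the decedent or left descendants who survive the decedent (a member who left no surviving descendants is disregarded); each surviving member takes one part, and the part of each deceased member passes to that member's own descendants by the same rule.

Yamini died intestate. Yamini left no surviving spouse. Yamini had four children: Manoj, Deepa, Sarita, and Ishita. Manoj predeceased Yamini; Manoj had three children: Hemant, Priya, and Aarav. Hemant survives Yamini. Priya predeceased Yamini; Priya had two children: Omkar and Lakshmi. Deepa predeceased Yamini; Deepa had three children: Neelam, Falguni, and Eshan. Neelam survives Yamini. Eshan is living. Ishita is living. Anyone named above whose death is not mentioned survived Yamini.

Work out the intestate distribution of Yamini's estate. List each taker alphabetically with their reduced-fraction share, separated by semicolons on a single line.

Aarav 1/12; Eshan 1/12; Falguni 1/12; Hemant 1/12; Ishita 1/4; Lakshmi 1/24; Neelam 1/12; Omkar 1/24; Sarita 1/4

There is no surviving spouse, so the entire estate passes to Yamini's descendants per stirpes.
The estate is divided into 4 equal shares of 1/4 among Manoj, Deepa, Sarita, Ishita.
Manoj predeceased; the 1/4 allotted to Manoj's branch passes to Manoj's issue by representation.
The 1/4 is divided into 3 equal shares of 1/12 among Hemant, Priya, Aarav.
Hemant is living and takes 1/12.
Priya predeceased; the 1/12 allotted to Priya's branch passes to Priya's issue by representation.
The 1/12 is divided into 2 equal shares of 1/24 among Omkar, Lakshmi.
Omkar is living and takes 1/24.
Lakshmi is living and takes 1/24.
Aarav is living and takes 1/12.
Deepa predeceased; the 1/4 allotted to Deepa's branch passes to Deepa's issue by representation.
The 1/4 is divided into 3 equal shares of 1/12 among Neelam, Falguni, Eshan.
Neelam is living and takes 1/12.
Falguni is living and takes 1/12.
Eshan is living and takes 1/12.
Sarita is living and takes 1/4.
Ishita is living and takes 1/4.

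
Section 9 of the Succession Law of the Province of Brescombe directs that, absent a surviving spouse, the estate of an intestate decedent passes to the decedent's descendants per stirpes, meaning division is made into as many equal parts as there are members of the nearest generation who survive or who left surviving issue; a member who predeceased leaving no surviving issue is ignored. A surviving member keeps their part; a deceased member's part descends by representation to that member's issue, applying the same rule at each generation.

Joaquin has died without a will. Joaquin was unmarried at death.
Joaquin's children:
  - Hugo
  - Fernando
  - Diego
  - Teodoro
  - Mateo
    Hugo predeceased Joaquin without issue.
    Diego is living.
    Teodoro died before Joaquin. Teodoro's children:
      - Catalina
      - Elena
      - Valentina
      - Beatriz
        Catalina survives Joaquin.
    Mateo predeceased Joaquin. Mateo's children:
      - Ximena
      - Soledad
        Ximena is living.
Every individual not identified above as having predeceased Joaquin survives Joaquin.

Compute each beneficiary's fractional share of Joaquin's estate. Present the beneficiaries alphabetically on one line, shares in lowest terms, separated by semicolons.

Beatriz 1/16; Catalina 1/16; Diego 1/4; Elena 1/16; Fernando 1/4; Soledad 1/8; Valentina 1/16; Ximena 1/8

There is no surviving spouse, so the entire estate passes to Joaquin's descendants per stirpes.
Hugo left no surviving issue, so that branch lapses and is disregarded.
The estate is divided into 4 equal shares of 1/4 among Fernando, Diego, Teodoro, Mateo.
Fernando is living and takes 1/4.
Diego is living and takes 1/4.
Teodoro predeceased; the 1/4 allotted to Teodoro's branch passes to Teodoro's issue by representation.
The 1/4 is divided into 4 equal shares of 1/16 among Catalina, Elena, Valentina, Beatriz.
Catalina is living and takes 1/16.
Elena is living and takes 1/16.
Valentina is living and takes 1/16.
Beatriz is living and takes 1/16.
Mateo predeceased; the 1/4 allotted to Mateo's branch passes to Mateo's issue by representation.
The 1/4 is divided into 2 equal shares of 1/8 among Ximena, Soledad.
Ximena is living and takes 1/8.
Soledad is living and takes 1/8.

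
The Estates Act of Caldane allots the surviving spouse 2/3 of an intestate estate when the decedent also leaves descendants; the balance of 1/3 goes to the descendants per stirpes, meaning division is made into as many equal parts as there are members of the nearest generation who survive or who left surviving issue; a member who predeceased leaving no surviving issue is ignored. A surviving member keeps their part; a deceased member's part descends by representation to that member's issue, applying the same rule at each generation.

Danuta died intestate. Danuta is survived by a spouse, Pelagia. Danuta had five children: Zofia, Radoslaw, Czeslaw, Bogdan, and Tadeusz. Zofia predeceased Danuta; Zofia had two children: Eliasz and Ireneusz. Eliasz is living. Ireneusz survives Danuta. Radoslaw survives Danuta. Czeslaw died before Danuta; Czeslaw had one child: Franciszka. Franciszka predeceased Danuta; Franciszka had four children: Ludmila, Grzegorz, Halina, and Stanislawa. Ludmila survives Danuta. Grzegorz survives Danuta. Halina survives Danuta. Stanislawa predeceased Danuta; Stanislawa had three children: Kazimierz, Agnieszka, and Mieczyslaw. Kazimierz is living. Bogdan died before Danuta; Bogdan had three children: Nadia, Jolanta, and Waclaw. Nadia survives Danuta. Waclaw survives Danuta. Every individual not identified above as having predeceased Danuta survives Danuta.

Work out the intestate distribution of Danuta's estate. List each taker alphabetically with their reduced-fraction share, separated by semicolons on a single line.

Agnieszka 1/180; Eliasz 1/30; Grzegorz 1/60; Halina 1/60; Ireneusz 1/30; Jolanta 1/45; Kazimierz 1/180; Ludmila 1/60; Mieczyslaw 1/180; Nadia 1/45; Pelagia 2/3; Radoslaw 1/15; Tadeusz 1/15; Waclaw 1/45

Pelagia, as surviving spouse, takes 2/3.
The remaining 1/3 passes to Danuta's descendants per stirpes.
The 1/3 is divided into 5 equal shares of 1/15 among Zofia, Radoslaw, Czeslaw, Bogdan, Tadeusz.
Zofia predeceased; the 1/15 allotted to Zofia's branch passes to Zofia's issue by representation.
The 1/15 is divided into 2 equal shares of 1/30 among Eliasz, Ireneusz.
Eliasz is living and takes 1/30.
Ireneusz is living and takes 1/30.
Radoslaw is living and takes 1/15.
Czeslaw predeceased; the 1/15 allotted to Czeslaw's branch passes to Czeslaw's issue by representation.
Franciszka's line is the sole branch at this level, so the full 1/15 passes to Franciszka's issue by representation.
The 1/15 is divided into 4 equal shares of 1/60 among Ludmila, Grzegorz, Halina, Stanislawa.
Ludmila is living and takes 1/60.
Grzegorz is living and takes 1/60.
Halina is living and takes 1/60.
Stanislawa predeceased; the 1/60 allotted to Stanislawa's branch passes to Stanislawa's issue by representation.
The 1/60 is divided into 3 equal shares of 1/180 among Kazimierz, Agnieszka, Mieczyslaw.
Kazimierz is living and takes 1/180.
Agnieszka is living and takes 1/180.
Mieczyslaw is living and takes 1/180.
Bogdan predeceased; the 1/15 allotted to Bogdan's branch passes to Bogdan's issue by representation.
The 1/15 is divided into 3 equal shares of 1/45 among Nadia, Jolanta, Waclaw.
Nadia is living and takes 1/45.
Jolanta is living and takes 1/45.
Waclaw is living and takes 1/45.
Tadeusz is living and takes 1/15.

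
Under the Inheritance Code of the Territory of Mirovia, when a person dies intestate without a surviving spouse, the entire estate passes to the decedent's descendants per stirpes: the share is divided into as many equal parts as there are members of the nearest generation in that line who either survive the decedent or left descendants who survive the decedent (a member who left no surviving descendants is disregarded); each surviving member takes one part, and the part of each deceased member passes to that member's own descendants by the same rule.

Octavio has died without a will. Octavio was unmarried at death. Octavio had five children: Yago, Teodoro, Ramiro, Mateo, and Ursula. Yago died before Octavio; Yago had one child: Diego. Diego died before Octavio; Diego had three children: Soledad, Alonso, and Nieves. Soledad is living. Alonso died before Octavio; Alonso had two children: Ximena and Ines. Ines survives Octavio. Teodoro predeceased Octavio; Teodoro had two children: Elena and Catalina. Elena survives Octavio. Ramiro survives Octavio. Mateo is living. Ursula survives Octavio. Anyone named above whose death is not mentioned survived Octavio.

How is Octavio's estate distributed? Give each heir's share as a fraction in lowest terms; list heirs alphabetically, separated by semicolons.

Catalina 1/10; Elena 1/10; Ines 1/30; Mateo 1/5; Nieves 1/15; Ramiro 1/5; Soledad 1/15; Ursula 1/5; Ximena 1/30

There is no surviving spouse, so the entire estate passes to Octavio's descendants per stirpes.
The estate is divided into 5 equal shares of 1/5 among Yago, Teodoro, Ramiro, Mateo, Ursula.
Yago predeceased; the 1/5 allotted to Yago's branch passes to Yago's issue by representation.
Diego's line is the sole branch at this level, so the full 1/5 passes to Diego's issue by representation.
The 1/5 is divided into 3 equal shares of 1/15 among Soledad, Alonso, Nieves.
Soledad is living and takes 1/15.
Alonso predeceased; the 1/15 allotted to Alonso's branch passes to Alonso's issue by representation.
The 1/15 is divided into 2 equal shares of 1/30 among Ximena, Ines.
Ximena is living and takes 1/30.
Ines is living and takes 1/30.
Nieves is living and takes 1/15.
Teodoro predeceased; the 1/5 allotted to Teodoro's branch passes to Teodoro's issue by representation.
The 1/5 is divided into 2 equal shares of 1/10 among Elena, Catalina.
Elena is living and takes 1/10.
Catalina is living and takes 1/10.
Ramiro is living and takes 1/5.
Mateo is living and takes 1/5.
Ursula is living and takes 1/5.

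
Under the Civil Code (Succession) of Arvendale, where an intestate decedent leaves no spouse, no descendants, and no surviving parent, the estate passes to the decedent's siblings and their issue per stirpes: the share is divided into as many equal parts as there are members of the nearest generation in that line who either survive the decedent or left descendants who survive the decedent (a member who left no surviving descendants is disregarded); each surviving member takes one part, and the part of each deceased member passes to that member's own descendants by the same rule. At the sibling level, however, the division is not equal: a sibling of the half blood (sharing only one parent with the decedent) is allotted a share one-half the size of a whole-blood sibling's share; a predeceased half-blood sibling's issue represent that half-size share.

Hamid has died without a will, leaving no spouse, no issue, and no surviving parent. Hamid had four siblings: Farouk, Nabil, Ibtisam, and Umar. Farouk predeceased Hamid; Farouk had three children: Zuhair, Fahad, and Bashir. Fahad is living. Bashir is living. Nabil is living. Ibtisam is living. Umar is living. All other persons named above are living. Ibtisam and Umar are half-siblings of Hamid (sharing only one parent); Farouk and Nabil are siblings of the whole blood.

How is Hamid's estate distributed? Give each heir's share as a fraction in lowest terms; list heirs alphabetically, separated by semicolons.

Bashir 1/9; Fahad 1/9; Ibtisam 1/6; Nabil 1/3; Umar 1/6; Zuhair 1/9

No spouse, descendants, or parent survives, so the estate passes to Hamid's siblings per stirpes.
Half-blood siblings count for one-half the weight of whole-blood siblings at the initial division.
Dividing 1 in proportion to weights (total weight 3): Farouk (weight 1) → 1/3; Nabil (weight 1) → 1/3; Ibtisam (weight 1/2) → 1/6; Umar (weight 1/2) → 1/6.
Farouk predeceased; the 1/3 allotted to Farouk's branch passes to Farouk's issue by representation.
The 1/3 is divided into 3 equal shares of 1/9 among Zuhair, Fahad, Bashir.
Zuhair is living and takes 1/9.
Fahad is living and takes 1/9.
Bashir is living and takes 1/9.
Nabil is living and takes 1/3.
Ibtisam is living and takes 1/6.
Umar is living and takes 1/6.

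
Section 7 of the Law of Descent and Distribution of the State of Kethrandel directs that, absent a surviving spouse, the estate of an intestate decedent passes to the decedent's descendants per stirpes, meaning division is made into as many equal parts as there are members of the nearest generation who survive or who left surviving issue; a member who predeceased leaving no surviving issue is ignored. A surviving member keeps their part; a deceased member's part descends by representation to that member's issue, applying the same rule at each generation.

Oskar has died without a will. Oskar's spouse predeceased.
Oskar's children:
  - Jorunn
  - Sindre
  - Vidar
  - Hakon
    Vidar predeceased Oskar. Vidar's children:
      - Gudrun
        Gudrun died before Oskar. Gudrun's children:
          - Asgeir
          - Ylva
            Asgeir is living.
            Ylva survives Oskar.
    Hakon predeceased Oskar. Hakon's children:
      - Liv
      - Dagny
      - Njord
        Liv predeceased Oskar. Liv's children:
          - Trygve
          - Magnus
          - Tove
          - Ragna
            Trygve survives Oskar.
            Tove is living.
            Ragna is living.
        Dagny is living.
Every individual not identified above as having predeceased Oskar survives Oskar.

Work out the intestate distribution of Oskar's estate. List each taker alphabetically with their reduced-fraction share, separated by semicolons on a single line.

Asgeir 1/8; Dagny 1/12; Jorunn 1/4; Magnus 1/48; Njord 1/12; Ragna 1/48; Sindre 1/4; Tove 1/48; Trygve 1/48; Ylva 1/8

There is no surviving spouse, so the entire estate passes to Oskar's descendants per stirpes.
The estate is divided into 4 equal shares of 1/4 among Jorunn, Sindre, Vidar, Hakon.
Jorunn is living and takes 1/4.
Sindre is living and takes 1/4.
Vidar predeceased; the 1/4 allotted to Vidar's branch passes to Vidar's issue by representation.
Gudrun's line is the sole branch at this level, so the full 1/4 passes to Gudrun's issue by representation.
The 1/4 is divided into 2 equal shares of 1/8 among Asgeir, Ylva.
Asgeir is living and takes 1/8.
Ylva is living and takes 1/8.
Hakon predeceased; the 1/4 allotted to Hakon's branch passes to Hakon's issue by representation.
The 1/4 is divided into 3 equal shares of 1/12 among Liv, Dagny, Njord.
Liv predeceased; the 1/12 allotted to Liv's branch passes to Liv's issue by representation.
The 1/12 is divided into 4 equal shares of 1/48 among Trygve, Magnus, Tove, Ragna.
Trygve is living and takes 1/48.
Magnus is living and takes 1/48.
Tove is living and takes 1/48.
Ragna is living and takes 1/48.
Dagny is living and takes 1/12.
Njord is living and takes 1/12.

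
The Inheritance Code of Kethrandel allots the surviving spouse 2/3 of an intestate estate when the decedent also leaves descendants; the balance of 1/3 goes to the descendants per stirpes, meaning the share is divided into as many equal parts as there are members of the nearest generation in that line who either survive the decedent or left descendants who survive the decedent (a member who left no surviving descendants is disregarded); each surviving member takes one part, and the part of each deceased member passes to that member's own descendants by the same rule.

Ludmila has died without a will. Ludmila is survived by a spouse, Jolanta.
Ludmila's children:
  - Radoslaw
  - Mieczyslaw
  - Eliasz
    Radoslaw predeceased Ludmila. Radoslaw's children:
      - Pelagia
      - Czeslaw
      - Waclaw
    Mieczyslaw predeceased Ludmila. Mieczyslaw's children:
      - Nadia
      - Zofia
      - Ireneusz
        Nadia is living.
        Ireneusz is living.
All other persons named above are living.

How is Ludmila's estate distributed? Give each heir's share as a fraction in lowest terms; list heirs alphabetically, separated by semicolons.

Jolanta, as surviving spouse, takes 2/3.
The remaining 1/3 passes to Ludmila's descendants per stirpes.
The 1/3 is divided into 3 equal shares of 1/9 among Radoslaw, Mieczyslaw, Eliasz.
Radoslaw predeceased; the 1/9 allotted to Radoslaw's branch passes to Radoslaw's issue by representation.
The 1/9 is divided into 3 equal shares of 1/27 among Pelagia, Czeslaw, Waclaw.
Pelagia is living and takes 1/27.
Czeslaw is living and takes 1/27.
Waclaw is living and takes 1/27.
Mieczyslaw predeceased; the 1/9 allotted to Mieczyslaw's branch passes to Mieczyslaw's issue by representation.
The 1/9 is divided into 3 equal shares of 1/27 among Nadia, Zofia, Ireneusz.
Nadia is living and takes 1/27.
Zofia is living and takes 1/27.
Ireneusz is living and takes 1/27.
Eliasz is living and takes 1/9.

Czeslaw 1/27; Eliasz 1/9; Ireneusz 1/27; Jolanta 2/3; Nadia 1/27; Pelagia 1/27; Waclaw 1/27; Zofia 1/27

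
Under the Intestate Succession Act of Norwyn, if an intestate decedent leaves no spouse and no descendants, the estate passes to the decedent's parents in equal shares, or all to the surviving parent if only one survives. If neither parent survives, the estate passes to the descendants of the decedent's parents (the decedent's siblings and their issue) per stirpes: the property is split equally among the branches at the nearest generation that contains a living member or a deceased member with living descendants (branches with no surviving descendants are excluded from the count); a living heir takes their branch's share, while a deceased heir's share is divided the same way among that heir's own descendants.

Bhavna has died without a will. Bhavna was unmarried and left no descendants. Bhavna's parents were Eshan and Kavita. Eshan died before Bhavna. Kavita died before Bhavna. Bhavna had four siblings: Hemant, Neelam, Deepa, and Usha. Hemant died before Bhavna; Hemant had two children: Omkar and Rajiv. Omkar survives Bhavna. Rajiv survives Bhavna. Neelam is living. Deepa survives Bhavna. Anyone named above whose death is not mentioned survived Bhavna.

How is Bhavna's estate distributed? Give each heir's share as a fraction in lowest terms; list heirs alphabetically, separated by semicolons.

Deepa 1/4; Neelam 1/4; Omkar 1/8; Rajiv 1/8; Usha 1/4

Neither parent survives and there are no descendants, so the estate passes to Bhavna's siblings and their issue per stirpes.
The estate is divided into 4 equal shares of 1/4 among Hemant, Neelam, Deepa, Usha.
Hemant predeceased; the 1/4 allotted to Hemant's branch passes to Hemant's issue by representation.
The 1/4 is divided into 2 equal shares of 1/8 among Omkar, Rajiv.
Omkar is living and takes 1/8.
Rajiv is living and takes 1/8.
Neelam is living and takes 1/4.
Deepa is living and takes 1/4.
Usha is living and takes 1/4.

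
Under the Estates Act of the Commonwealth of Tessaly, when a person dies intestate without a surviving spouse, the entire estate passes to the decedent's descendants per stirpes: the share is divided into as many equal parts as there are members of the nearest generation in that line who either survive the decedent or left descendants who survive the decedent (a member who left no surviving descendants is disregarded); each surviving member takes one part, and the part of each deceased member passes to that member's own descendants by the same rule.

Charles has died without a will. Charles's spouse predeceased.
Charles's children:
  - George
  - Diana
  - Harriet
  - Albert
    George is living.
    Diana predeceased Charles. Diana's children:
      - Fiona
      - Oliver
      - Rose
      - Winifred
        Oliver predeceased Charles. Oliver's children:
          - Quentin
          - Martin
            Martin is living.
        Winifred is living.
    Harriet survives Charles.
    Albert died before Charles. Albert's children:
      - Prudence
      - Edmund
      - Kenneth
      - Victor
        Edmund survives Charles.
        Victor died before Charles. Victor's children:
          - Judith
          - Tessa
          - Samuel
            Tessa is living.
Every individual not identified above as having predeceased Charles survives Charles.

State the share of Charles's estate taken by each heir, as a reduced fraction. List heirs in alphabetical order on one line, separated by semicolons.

There is no surviving spouse, so the entire estate passes to Charles's descendants per stirpes.
The estate is divided into 4 equal shares of 1/4 among George, Diana, Harriet, Albert.
George is living and takes 1/4.
Diana predeceased; the 1/4 allotted to Diana's branch passes to Diana's issue by representation.
The 1/4 is divided into 4 equal shares of 1/16 among Fiona, Oliver, Rose, Winifred.
Fiona is living and takes 1/16.
Oliver predeceased; the 1/16 allotted to Oliver's branch passes to Oliver's issue by representation.
The 1/16 is divided into 2 equal shares of 1/32 among Quentin, Martin.
Quentin is living and takes 1/32.
Martin is living and takes 1/32.
Rose is living and takes 1/16.
Winifred is living and takes 1/16.
Harriet is living and takes 1/4.
Albert predeceased; the 1/4 allotted to Albert's branch passes to Albert's issue by representation.
The 1/4 is divided into 4 equal shares of 1/16 among Prudence, Edmund, Kenneth, Victor.
Prudence is living and takes 1/16.
Edmund is living and takes 1/16.
Kenneth is living and takes 1/16.
Victor predeceased; the 1/16 allotted to Victor's branch passes to Victor's issue by representation.
The 1/16 is divided into 3 equal shares of 1/48 among Judith, Tessa, Samuel.
Judith is living and takes 1/48.
Tessa is living and takes 1/48.
Samuel is living and takes 1/48.

Edmund 1/16; Fiona 1/16; George 1/4; Harriet 1/4; Judith 1/48; Kenneth 1/16; Martin 1/32; Prudence 1/16; Quentin 1/32; Rose 1/16; Samuel 1/48; Tessa 1/48; Winifred 1/16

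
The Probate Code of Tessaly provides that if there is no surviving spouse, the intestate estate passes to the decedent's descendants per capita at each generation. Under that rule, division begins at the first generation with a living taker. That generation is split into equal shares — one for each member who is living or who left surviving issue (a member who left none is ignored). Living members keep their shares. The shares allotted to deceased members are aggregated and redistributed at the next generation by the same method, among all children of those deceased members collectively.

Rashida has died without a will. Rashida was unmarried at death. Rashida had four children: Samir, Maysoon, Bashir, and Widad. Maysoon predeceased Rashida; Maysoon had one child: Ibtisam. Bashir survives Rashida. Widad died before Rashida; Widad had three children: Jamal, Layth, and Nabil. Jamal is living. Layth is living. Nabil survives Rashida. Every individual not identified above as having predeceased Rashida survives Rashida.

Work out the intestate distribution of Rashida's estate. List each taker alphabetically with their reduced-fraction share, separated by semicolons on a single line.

There is no surviving spouse, so the entire estate passes to Rashida's descendants per capita at each generation.
At generation 1 (Samir, Maysoon, Bashir, Widad) there are 4 shares of (1)/4 = 1/4 each.
Living: Samir and Bashir — each takes 1/4.
Deceased: Maysoon and Widad. Their combined 1/2 is pooled and carried to generation 2.
At generation 2 (Ibtisam, Jamal, Layth, Nabil) there are 4 shares of (1/2)/4 = 1/8 each.
Living: Ibtisam, Jamal, Layth, and Nabil — each takes 1/8.

Bashir 1/4; Ibtisam 1/8; Jamal 1/8; Layth 1/8; Nabil 1/8; Samir 1/4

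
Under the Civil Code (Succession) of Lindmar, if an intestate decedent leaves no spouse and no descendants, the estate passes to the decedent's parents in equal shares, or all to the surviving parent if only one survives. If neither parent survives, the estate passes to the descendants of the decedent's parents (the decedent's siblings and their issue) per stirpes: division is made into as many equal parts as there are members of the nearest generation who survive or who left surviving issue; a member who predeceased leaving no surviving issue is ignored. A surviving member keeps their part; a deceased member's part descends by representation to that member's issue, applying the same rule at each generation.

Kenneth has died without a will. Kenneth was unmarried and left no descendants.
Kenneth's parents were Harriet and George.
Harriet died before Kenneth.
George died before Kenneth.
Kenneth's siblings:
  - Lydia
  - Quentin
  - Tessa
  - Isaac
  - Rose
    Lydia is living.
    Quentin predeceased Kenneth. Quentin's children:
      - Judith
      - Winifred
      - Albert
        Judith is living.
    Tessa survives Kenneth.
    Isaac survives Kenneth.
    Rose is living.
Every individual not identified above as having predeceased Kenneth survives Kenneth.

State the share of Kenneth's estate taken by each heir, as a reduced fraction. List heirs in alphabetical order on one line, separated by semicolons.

Neither parent survives and there are no descendants, so the estate passes to Kenneth's siblings and their issue per stirpes.
The estate is divided into 5 equal shares of 1/5 among Lydia, Quentin, Tessa, Isaac, Rose.
Lydia is living and takes 1/5.
Quentin predeceased; the 1/5 allotted to Quentin's branch passes to Quentin's issue by representation.
The 1/5 is divided into 3 equal shares of 1/15 among Judith, Winifred, Albert.
Judith is living and takes 1/15.
Winifred is living and takes 1/15.
Albert is living and takes 1/15.
Tessa is living and takes 1/5.
Isaac is living and takes 1/5.
Rose is living and takes 1/5.

Albert 1/15; Isaac 1/5; Judith 1/15; Lydia 1/5; Rose 1/5; Tessa 1/5; Winifred 1/15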